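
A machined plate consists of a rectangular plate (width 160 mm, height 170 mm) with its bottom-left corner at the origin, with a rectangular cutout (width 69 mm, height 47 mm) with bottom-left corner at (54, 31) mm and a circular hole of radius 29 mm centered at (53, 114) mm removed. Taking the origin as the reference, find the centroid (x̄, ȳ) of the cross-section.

Part | A | x̄ᵢ | ȳᵢ | A·x̄ᵢ | A·ȳᵢ
plate | 27200.00 | 80.00 | 85.00 | 2176000.00 | 2312000.00
hole 1 | -3243.00 | 88.50 | 54.50 | -287005.50 | -176743.50
hole 2 | -2642.08 | 53.00 | 114.00 | -140030.21 | -301197.05
Σ | 21314.92 |  |  | 1748964.29 | 1834059.45
x̄ = 1748964.29 / 21314.92 = 82.05 mm
ȳ = 1834059.45 / 21314.92 = 86.05 mm

x̄ = 82.05 mm, ȳ = 86.05 mm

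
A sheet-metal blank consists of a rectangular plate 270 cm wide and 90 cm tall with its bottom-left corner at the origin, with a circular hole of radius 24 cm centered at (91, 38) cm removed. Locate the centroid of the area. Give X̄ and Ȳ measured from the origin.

X̄ = 138.54 cm, Ȳ = 45.56 cm

plate: A = 270 × 90 = 24300.00, centroid at (135.00, 45.00).
hole: A = −π·24² = -1809.56, centroid at (91.00, 38.00).
ΣA = 22490.44 cm², ΣAX̄ = 3115830.28 cm³, ΣAȲ = 1024736.82 cm³.
X̄ = 3115830.28/22490.44 = 138.54 cm; Ȳ = 1024736.82/22490.44 = 45.56 cm.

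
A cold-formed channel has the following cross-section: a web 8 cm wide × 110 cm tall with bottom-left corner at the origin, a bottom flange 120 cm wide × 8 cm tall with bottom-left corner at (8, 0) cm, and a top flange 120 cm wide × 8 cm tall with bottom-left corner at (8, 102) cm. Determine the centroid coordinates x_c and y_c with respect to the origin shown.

x_c = 47.89 cm, y_c = 55.00 cm

Part | A | x̄ᵢ | ȳᵢ | A·x̄ᵢ | A·ȳᵢ
web | 880.00 | 4.00 | 55.00 | 3520.00 | 48400.00
bottom flange | 960.00 | 68.00 | 4.00 | 65280.00 | 3840.00
top flange | 960.00 | 68.00 | 106.00 | 65280.00 | 101760.00
Σ | 2800.00 |  |  | 134080.00 | 154000.00
x_c = 134080.00 / 2800.00 = 47.89 cm
y_c = 154000.00 / 2800.00 = 55.00 cm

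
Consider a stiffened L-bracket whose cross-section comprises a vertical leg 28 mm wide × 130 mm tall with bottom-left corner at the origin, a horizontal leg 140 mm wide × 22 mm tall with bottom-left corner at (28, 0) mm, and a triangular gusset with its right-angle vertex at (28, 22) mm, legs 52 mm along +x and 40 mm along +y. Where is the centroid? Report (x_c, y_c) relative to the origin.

x_c = 51.54 mm, y_c = 39.59 mm

vertical leg: A = 28 × 130 = 3640.00, centroid at (14.00, 65.00).
horizontal leg: A = 140 × 22 = 3080.00, centroid at (98.00, 11.00).
gusset: A = ½·52·40 = 1040.00, centroid at (45.33, 35.33).
ΣA = 7760.00 mm²
ΣAx_c = (3640.00)(14.00) + (3080.00)(98.00) + (1040.00)(45.33) = 399946.67 mm³
ΣAy_c = (3640.00)(65.00) + (3080.00)(11.00) + (1040.00)(35.33) = 307226.67 mm³
x_c = 399946.67 / 7760.00 = 51.54 mm
y_c = 307226.67 / 7760.00 = 39.59 mm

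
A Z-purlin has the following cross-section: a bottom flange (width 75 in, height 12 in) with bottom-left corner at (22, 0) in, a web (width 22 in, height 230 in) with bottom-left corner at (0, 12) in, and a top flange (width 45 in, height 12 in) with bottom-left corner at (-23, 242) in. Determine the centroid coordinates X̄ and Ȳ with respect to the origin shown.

X̄ = 16.76 in, Ȳ = 120.30 in

bottom flange: A = 75 × 12 = 900.00, centroid at (59.50, 6.00).
web: A = 22 × 230 = 5060.00, centroid at (11.00, 127.00).
top flange: A = 45 × 12 = 540.00, centroid at (-0.50, 248.00).
ΣA = 6500.00 in², ΣAX̄ = 108940.00 in³, ΣAȲ = 781940.00 in³.
X̄ = 108940.00/6500.00 = 16.76 in; Ȳ = 781940.00/6500.00 = 120.30 in.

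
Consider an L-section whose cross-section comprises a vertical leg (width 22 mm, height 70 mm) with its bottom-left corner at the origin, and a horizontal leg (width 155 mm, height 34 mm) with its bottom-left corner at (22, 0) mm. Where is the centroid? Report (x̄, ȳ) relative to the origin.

vertical leg: A = 22 × 70 = 1540.00, centroid at (11.00, 35.00).
horizontal leg: A = 155 × 34 = 5270.00, centroid at (99.50, 17.00).
ΣA = 6810.00 mm²
ΣAx̄ = (1540.00)(11.00) + (5270.00)(99.50) = 541305.00 mm³
ΣAȳ = (1540.00)(35.00) + (5270.00)(17.00) = 143490.00 mm³
x̄ = 541305.00 / 6810.00 = 79.49 mm
ȳ = 143490.00 / 6810.00 = 21.07 mm

x̄ = 79.49 mm, ȳ = 21.07 mm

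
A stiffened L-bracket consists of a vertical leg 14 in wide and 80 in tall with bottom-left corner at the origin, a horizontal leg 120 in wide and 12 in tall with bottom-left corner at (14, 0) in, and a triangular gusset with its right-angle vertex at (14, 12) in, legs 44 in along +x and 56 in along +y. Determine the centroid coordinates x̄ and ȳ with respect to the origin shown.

x̄ = 39.48 in, ȳ = 24.06 in

vertical leg: A = 14 × 80 = 1120.00, centroid at (7.00, 40.00).
horizontal leg: A = 120 × 12 = 1440.00, centroid at (74.00, 6.00).
gusset: A = ½·44·56 = 1232.00, centroid at (28.67, 30.67).
ΣA = 3792.00 in²
ΣAx̄ = (1120.00)(7.00) + (1440.00)(74.00) + (1232.00)(28.67) = 149717.33 in³
ΣAȳ = (1120.00)(40.00) + (1440.00)(6.00) + (1232.00)(30.67) = 91221.33 in³
x̄ = 149717.33 / 3792.00 = 39.48 in
ȳ = 91221.33 / 3792.00 = 24.06 in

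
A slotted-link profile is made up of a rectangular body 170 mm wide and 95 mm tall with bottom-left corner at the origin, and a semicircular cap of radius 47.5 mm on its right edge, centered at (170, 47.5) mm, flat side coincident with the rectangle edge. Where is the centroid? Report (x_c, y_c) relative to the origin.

x_c = 103.92 mm, y_c = 47.50 mm

rectangular body: A = 170 × 95 = 16150.00, centroid at (85.00, 47.50).
semicircular end: A = ½π·47.5² = 3544.11, centroid at (190.16, 47.50).
ΣA = 19694.11 mm², ΣAx_c = 2046696.48 mm³, ΣAy_c = 935470.19 mm³.
x_c = 2046696.48/19694.11 = 103.92 mm; y_c = 935470.19/19694.11 = 47.50 mm.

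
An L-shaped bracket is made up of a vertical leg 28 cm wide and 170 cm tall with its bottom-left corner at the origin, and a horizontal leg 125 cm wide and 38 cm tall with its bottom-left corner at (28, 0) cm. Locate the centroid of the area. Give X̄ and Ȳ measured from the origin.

Part | A | x̄ᵢ | ȳᵢ | A·x̄ᵢ | A·ȳᵢ
vertical leg | 4760.00 | 14.00 | 85.00 | 66640.00 | 404600.00
horizontal leg | 4750.00 | 90.50 | 19.00 | 429875.00 | 90250.00
Σ | 9510.00 |  |  | 496515.00 | 494850.00
X̄ = 496515.00 / 9510.00 = 52.21 cm
Ȳ = 494850.00 / 9510.00 = 52.03 cm

X̄ = 52.21 cm, Ȳ = 52.03 cm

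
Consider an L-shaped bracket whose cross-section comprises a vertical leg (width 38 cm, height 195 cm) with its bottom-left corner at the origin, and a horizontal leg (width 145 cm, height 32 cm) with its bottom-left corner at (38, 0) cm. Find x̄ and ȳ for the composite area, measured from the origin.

x̄ = 54.23 cm, ȳ = 66.12 cm

vertical leg: A = 38 × 195 = 7410.00, centroid at (19.00, 97.50).
horizontal leg: A = 145 × 32 = 4640.00, centroid at (110.50, 16.00).
ΣA = 12050.00 cm²
ΣAx̄ = (7410.00)(19.00) + (4640.00)(110.50) = 653510.00 cm³
ΣAȳ = (7410.00)(97.50) + (4640.00)(16.00) = 796715.00 cm³
x̄ = 653510.00 / 12050.00 = 54.23 cm
ȳ = 796715.00 / 12050.00 = 66.12 cm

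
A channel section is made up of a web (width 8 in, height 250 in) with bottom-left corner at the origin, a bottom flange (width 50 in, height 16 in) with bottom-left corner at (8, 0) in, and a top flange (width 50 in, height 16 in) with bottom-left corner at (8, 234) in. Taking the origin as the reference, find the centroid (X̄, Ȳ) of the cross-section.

X̄ = 16.89 in, Ȳ = 125.00 in

Part | A | x̄ᵢ | ȳᵢ | A·x̄ᵢ | A·ȳᵢ
web | 2000.00 | 4.00 | 125.00 | 8000.00 | 250000.00
bottom flange | 800.00 | 33.00 | 8.00 | 26400.00 | 6400.00
top flange | 800.00 | 33.00 | 242.00 | 26400.00 | 193600.00
Σ | 3600.00 |  |  | 60800.00 | 450000.00
X̄ = 60800.00 / 3600.00 = 16.89 in
Ȳ = 450000.00 / 3600.00 = 125.00 in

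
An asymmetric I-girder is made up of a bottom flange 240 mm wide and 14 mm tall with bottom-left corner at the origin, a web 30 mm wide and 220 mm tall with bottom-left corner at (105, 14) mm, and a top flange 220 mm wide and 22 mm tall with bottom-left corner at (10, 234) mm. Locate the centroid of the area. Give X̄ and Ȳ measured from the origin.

X̄ = 120.00 mm, Ȳ = 137.01 mm

Part | A | x̄ᵢ | ȳᵢ | A·x̄ᵢ | A·ȳᵢ
bottom flange | 3360.00 | 120.00 | 7.00 | 403200.00 | 23520.00
web | 6600.00 | 120.00 | 124.00 | 792000.00 | 818400.00
top flange | 4840.00 | 120.00 | 245.00 | 580800.00 | 1185800.00
Σ | 14800.00 |  |  | 1776000.00 | 2027720.00
X̄ = 1776000.00 / 14800.00 = 120.00 mm
Ȳ = 2027720.00 / 14800.00 = 137.01 mm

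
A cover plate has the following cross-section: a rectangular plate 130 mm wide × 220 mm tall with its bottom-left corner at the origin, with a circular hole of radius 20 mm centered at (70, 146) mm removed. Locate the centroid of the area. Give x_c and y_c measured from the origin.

plate: A = 130 × 220 = 28600.00, centroid at (65.00, 110.00).
hole: A = −π·20² = -1256.64, centroid at (70.00, 146.00).
ΣA = 27343.36 mm²
ΣAx_c = (28600.00)(65.00) + (-1256.64)(70.00) = 1771035.41 mm³
ΣAy_c = (28600.00)(110.00) + (-1256.64)(146.00) = 2962530.99 mm³
x_c = 1771035.41 / 27343.36 = 64.77 mm
y_c = 2962530.99 / 27343.36 = 108.35 mm

x_c = 64.77 mm, y_c = 108.35 mm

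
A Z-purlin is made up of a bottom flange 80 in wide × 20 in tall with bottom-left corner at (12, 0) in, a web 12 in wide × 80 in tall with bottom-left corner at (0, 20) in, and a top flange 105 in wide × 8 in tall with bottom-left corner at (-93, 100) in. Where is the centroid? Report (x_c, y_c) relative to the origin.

Part | A | x̄ᵢ | ȳᵢ | A·x̄ᵢ | A·ȳᵢ
bottom flange | 1600.00 | 52.00 | 10.00 | 83200.00 | 16000.00
web | 960.00 | 6.00 | 60.00 | 5760.00 | 57600.00
top flange | 840.00 | -40.50 | 104.00 | -34020.00 | 87360.00
Σ | 3400.00 |  |  | 54940.00 | 160960.00
x_c = 54940.00 / 3400.00 = 16.16 in
y_c = 160960.00 / 3400.00 = 47.34 in

x_c = 16.16 in, y_c = 47.34 in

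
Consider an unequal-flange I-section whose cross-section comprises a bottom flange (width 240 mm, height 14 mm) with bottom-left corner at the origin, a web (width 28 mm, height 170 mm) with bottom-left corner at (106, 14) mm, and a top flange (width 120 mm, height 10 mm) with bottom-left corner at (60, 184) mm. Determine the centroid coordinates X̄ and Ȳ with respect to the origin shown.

Part | A | x̄ᵢ | ȳᵢ | A·x̄ᵢ | A·ȳᵢ
bottom flange | 3360.00 | 120.00 | 7.00 | 403200.00 | 23520.00
web | 4760.00 | 120.00 | 99.00 | 571200.00 | 471240.00
top flange | 1200.00 | 120.00 | 189.00 | 144000.00 | 226800.00
Σ | 9320.00 |  |  | 1118400.00 | 721560.00
X̄ = 1118400.00 / 9320.00 = 120.00 mm
Ȳ = 721560.00 / 9320.00 = 77.42 mm

X̄ = 120.00 mm, Ȳ = 77.42 mm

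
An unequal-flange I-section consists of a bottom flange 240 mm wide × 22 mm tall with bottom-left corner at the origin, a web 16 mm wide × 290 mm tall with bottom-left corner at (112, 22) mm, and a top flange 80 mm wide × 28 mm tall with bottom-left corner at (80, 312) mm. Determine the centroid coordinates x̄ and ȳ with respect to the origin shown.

bottom flange: A = 240 × 22 = 5280.00, centroid at (120.00, 11.00).
web: A = 16 × 290 = 4640.00, centroid at (120.00, 167.00).
top flange: A = 80 × 28 = 2240.00, centroid at (120.00, 326.00).
ΣA = 12160.00 mm², ΣAx̄ = 1459200.00 mm³, ΣAȳ = 1563200.00 mm³.
x̄ = 1459200.00/12160.00 = 120.00 mm; ȳ = 1563200.00/12160.00 = 128.55 mm.

x̄ = 120.00 mm, ȳ = 128.55 mm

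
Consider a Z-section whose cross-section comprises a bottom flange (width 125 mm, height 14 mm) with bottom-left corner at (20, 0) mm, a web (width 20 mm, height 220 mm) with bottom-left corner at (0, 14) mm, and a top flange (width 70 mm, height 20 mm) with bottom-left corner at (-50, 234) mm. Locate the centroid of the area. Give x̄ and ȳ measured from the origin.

bottom flange: A = 125 × 14 = 1750.00, centroid at (82.50, 7.00).
web: A = 20 × 220 = 4400.00, centroid at (10.00, 124.00).
top flange: A = 70 × 20 = 1400.00, centroid at (-15.00, 244.00).
ΣA = 7550.00 mm², ΣAx̄ = 167375.00 mm³, ΣAȳ = 899450.00 mm³.
x̄ = 167375.00/7550.00 = 22.17 mm; ȳ = 899450.00/7550.00 = 119.13 mm.

x̄ = 22.17 mm, ȳ = 119.13 mm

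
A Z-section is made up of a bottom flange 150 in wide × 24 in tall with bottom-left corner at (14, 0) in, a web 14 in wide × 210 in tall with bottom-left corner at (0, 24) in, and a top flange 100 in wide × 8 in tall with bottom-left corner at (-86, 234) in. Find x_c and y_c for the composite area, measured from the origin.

x_c = 42.53 in, y_c = 83.50 in

bottom flange: A = 150 × 24 = 3600.00, centroid at (89.00, 12.00).
web: A = 14 × 210 = 2940.00, centroid at (7.00, 129.00).
top flange: A = 100 × 8 = 800.00, centroid at (-36.00, 238.00).
ΣA = 7340.00 in², ΣAx_c = 312180.00 in³, ΣAy_c = 612860.00 in³.
x_c = 312180.00/7340.00 = 42.53 in; y_c = 612860.00/7340.00 = 83.50 in.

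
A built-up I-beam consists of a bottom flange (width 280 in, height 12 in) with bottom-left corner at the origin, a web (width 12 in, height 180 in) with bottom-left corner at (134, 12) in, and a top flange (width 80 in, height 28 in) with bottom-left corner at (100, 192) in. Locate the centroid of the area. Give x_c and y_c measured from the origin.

x_c = 140.00 in, y_c = 90.45 in

bottom flange: A = 280 × 12 = 3360.00, centroid at (140.00, 6.00).
web: A = 12 × 180 = 2160.00, centroid at (140.00, 102.00).
top flange: A = 80 × 28 = 2240.00, centroid at (140.00, 206.00).
ΣA = 7760.00 in²
ΣAx_c = (3360.00)(140.00) + (2160.00)(140.00) + (2240.00)(140.00) = 1086400.00 in³
ΣAy_c = (3360.00)(6.00) + (2160.00)(102.00) + (2240.00)(206.00) = 701920.00 in³
x_c = 1086400.00 / 7760.00 = 140.00 in
y_c = 701920.00 / 7760.00 = 90.45 in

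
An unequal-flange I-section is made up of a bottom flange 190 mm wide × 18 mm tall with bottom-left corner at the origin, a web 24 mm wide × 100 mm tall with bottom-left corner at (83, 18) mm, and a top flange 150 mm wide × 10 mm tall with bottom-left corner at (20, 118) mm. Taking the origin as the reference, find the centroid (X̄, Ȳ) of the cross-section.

bottom flange: A = 190 × 18 = 3420.00, centroid at (95.00, 9.00).
web: A = 24 × 100 = 2400.00, centroid at (95.00, 68.00).
top flange: A = 150 × 10 = 1500.00, centroid at (95.00, 123.00).
ΣA = 7320.00 mm², ΣAX̄ = 695400.00 mm³, ΣAȲ = 378480.00 mm³.
X̄ = 695400.00/7320.00 = 95.00 mm; Ȳ = 378480.00/7320.00 = 51.70 mm.

X̄ = 95.00 mm, Ȳ = 51.70 mm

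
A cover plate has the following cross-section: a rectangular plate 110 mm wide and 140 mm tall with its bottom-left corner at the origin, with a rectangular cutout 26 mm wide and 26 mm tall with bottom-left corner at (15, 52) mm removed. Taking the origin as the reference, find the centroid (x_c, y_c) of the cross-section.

plate: A = 110 × 140 = 15400.00, centroid at (55.00, 70.00).
hole: A = −(26 × 26) = -676.00, centroid at (28.00, 65.00).
ΣA = 14724.00 mm²
ΣAx_c = (15400.00)(55.00) + (-676.00)(28.00) = 828072.00 mm³
ΣAy_c = (15400.00)(70.00) + (-676.00)(65.00) = 1034060.00 mm³
x_c = 828072.00 / 14724.00 = 56.24 mm
y_c = 1034060.00 / 14724.00 = 70.23 mm

x_c = 56.24 mm, y_c = 70.23 mm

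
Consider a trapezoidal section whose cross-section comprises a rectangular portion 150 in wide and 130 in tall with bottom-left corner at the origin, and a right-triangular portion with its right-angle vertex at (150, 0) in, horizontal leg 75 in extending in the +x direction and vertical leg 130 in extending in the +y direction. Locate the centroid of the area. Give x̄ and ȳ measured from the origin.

Part | A | x̄ᵢ | ȳᵢ | A·x̄ᵢ | A·ȳᵢ
rectangular portion | 19500.00 | 75.00 | 65.00 | 1462500.00 | 1267500.00
triangular portion | 4875.00 | 175.00 | 43.33 | 853125.00 | 211250.00
Σ | 24375.00 |  |  | 2315625.00 | 1478750.00
x̄ = 2315625.00 / 24375.00 = 95.00 in
ȳ = 1478750.00 / 24375.00 = 60.67 in

x̄ = 95.00 in, ȳ = 60.67 in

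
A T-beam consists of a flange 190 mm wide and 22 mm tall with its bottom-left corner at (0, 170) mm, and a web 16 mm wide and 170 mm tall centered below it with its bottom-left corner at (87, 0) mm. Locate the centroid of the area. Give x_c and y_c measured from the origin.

x_c = 95.00 mm, y_c = 143.16 mm

Part | A | x̄ᵢ | ȳᵢ | A·x̄ᵢ | A·ȳᵢ
web | 2720.00 | 95.00 | 85.00 | 258400.00 | 231200.00
flange | 4180.00 | 95.00 | 181.00 | 397100.00 | 756580.00
Σ | 6900.00 |  |  | 655500.00 | 987780.00
x_c = 655500.00 / 6900.00 = 95.00 mm
y_c = 987780.00 / 6900.00 = 143.16 mm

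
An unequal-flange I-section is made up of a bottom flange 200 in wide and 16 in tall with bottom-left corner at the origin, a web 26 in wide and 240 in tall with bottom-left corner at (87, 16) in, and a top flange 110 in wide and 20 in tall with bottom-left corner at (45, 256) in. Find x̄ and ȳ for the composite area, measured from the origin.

x̄ = 100.00 in, ȳ = 125.38 in

bottom flange: A = 200 × 16 = 3200.00, centroid at (100.00, 8.00).
web: A = 26 × 240 = 6240.00, centroid at (100.00, 136.00).
top flange: A = 110 × 20 = 2200.00, centroid at (100.00, 266.00).
ΣA = 11640.00 in², ΣAx̄ = 1164000.00 in³, ΣAȳ = 1459440.00 in³.
x̄ = 1164000.00/11640.00 = 100.00 in; ȳ = 1459440.00/11640.00 = 125.38 in.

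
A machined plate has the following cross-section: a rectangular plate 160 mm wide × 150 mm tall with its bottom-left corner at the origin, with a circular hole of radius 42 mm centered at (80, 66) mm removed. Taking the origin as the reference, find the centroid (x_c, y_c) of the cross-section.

x_c = 80.00 mm, y_c = 77.70 mm

Part | A | x̄ᵢ | ȳᵢ | A·x̄ᵢ | A·ȳᵢ
plate | 24000.00 | 80.00 | 75.00 | 1920000.00 | 1800000.00
hole | -5541.77 | 80.00 | 66.00 | -443341.56 | -365756.78
Σ | 18458.23 |  |  | 1476658.44 | 1434243.22
x_c = 1476658.44 / 18458.23 = 80.00 mm
y_c = 1434243.22 / 18458.23 = 77.70 mm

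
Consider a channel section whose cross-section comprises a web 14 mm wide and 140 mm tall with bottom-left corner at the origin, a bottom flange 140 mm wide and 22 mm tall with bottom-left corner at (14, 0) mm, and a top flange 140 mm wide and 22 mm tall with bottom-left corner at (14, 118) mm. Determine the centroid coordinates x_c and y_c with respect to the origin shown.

x_c = 65.41 mm, y_c = 70.00 mm

web: A = 14 × 140 = 1960.00, centroid at (7.00, 70.00).
bottom flange: A = 140 × 22 = 3080.00, centroid at (84.00, 11.00).
top flange: A = 140 × 22 = 3080.00, centroid at (84.00, 129.00).
ΣA = 8120.00 mm²
ΣAx_c = (1960.00)(7.00) + (3080.00)(84.00) + (3080.00)(84.00) = 531160.00 mm³
ΣAy_c = (1960.00)(70.00) + (3080.00)(11.00) + (3080.00)(129.00) = 568400.00 mm³
x_c = 531160.00 / 8120.00 = 65.41 mm
y_c = 568400.00 / 8120.00 = 70.00 mm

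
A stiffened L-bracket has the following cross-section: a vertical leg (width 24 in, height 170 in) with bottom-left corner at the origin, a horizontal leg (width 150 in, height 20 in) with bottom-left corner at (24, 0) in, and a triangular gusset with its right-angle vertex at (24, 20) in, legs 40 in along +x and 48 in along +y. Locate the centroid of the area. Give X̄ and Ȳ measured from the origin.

X̄ = 47.49 in, Ȳ = 51.16 in

Part | A | x̄ᵢ | ȳᵢ | A·x̄ᵢ | A·ȳᵢ
vertical leg | 4080.00 | 12.00 | 85.00 | 48960.00 | 346800.00
horizontal leg | 3000.00 | 99.00 | 10.00 | 297000.00 | 30000.00
gusset | 960.00 | 37.33 | 36.00 | 35840.00 | 34560.00
Σ | 8040.00 |  |  | 381800.00 | 411360.00
X̄ = 381800.00 / 8040.00 = 47.49 in
Ȳ = 411360.00 / 8040.00 = 51.16 in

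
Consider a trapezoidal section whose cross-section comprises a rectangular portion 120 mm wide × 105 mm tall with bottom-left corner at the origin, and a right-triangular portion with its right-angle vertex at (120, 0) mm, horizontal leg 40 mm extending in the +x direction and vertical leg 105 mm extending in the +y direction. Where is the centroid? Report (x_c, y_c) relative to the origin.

x_c = 70.48 mm, y_c = 50.00 mm

rectangular portion: A = 120 × 105 = 12600.00, centroid at (60.00, 52.50).
triangular portion: A = ½·40·105 = 2100.00, centroid at (133.33, 35.00).
ΣA = 14700.00 mm²
ΣAx_c = (12600.00)(60.00) + (2100.00)(133.33) = 1036000.00 mm³
ΣAy_c = (12600.00)(52.50) + (2100.00)(35.00) = 735000.00 mm³
x_c = 1036000.00 / 14700.00 = 70.48 mm
y_c = 735000.00 / 14700.00 = 50.00 mm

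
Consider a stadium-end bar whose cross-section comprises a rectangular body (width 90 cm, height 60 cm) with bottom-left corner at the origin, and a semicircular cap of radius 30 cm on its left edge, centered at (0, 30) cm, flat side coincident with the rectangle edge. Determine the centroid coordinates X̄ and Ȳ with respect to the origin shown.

X̄ = 33.02 cm, Ȳ = 30.00 cm

rectangular body: A = 90 × 60 = 5400.00, centroid at (45.00, 30.00).
semicircular end: A = ½π·30² = 1413.72, centroid at (-12.73, 30.00).
ΣA = 6813.72 cm², ΣAX̄ = 225000.00 cm³, ΣAȲ = 204411.50 cm³.
X̄ = 225000.00/6813.72 = 33.02 cm; Ȳ = 204411.50/6813.72 = 30.00 cm.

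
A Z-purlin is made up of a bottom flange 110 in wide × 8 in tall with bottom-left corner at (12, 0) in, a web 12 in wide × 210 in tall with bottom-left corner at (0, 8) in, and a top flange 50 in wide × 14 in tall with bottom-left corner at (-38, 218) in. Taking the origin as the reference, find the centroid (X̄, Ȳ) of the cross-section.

bottom flange: A = 110 × 8 = 880.00, centroid at (67.00, 4.00).
web: A = 12 × 210 = 2520.00, centroid at (6.00, 113.00).
top flange: A = 50 × 14 = 700.00, centroid at (-13.00, 225.00).
ΣA = 4100.00 in²
ΣAX̄ = (880.00)(67.00) + (2520.00)(6.00) + (700.00)(-13.00) = 64980.00 in³
ΣAȲ = (880.00)(4.00) + (2520.00)(113.00) + (700.00)(225.00) = 445780.00 in³
X̄ = 64980.00 / 4100.00 = 15.85 in
Ȳ = 445780.00 / 4100.00 = 108.73 in

X̄ = 15.85 in, Ȳ = 108.73 in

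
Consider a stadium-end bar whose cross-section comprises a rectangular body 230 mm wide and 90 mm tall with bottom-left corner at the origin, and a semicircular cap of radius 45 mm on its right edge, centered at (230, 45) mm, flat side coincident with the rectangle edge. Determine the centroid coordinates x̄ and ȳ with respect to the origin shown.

rectangular body: A = 230 × 90 = 20700.00, centroid at (115.00, 45.00).
semicircular end: A = ½π·45² = 3180.86, centroid at (249.10, 45.00).
ΣA = 23880.86 mm²
ΣAx̄ = (20700.00)(115.00) + (3180.86)(249.10) = 3172848.39 mm³
ΣAȳ = (20700.00)(45.00) + (3180.86)(45.00) = 1074638.82 mm³
x̄ = 3172848.39 / 23880.86 = 132.86 mm
ȳ = 1074638.82 / 23880.86 = 45.00 mm

x̄ = 132.86 mm, ȳ = 45.00 mm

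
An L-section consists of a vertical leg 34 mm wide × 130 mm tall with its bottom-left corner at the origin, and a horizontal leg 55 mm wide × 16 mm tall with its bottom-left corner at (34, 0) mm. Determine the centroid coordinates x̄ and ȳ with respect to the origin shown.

x̄ = 24.39 mm, ȳ = 55.54 mm

vertical leg: A = 34 × 130 = 4420.00, centroid at (17.00, 65.00).
horizontal leg: A = 55 × 16 = 880.00, centroid at (61.50, 8.00).
ΣA = 5300.00 mm²
ΣAx̄ = (4420.00)(17.00) + (880.00)(61.50) = 129260.00 mm³
ΣAȳ = (4420.00)(65.00) + (880.00)(8.00) = 294340.00 mm³
x̄ = 129260.00 / 5300.00 = 24.39 mm
ȳ = 294340.00 / 5300.00 = 55.54 mm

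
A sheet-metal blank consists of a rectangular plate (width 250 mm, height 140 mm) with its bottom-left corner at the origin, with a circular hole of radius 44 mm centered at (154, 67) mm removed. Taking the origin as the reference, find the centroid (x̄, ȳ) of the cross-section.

x̄ = 118.90 mm, ȳ = 70.63 mm

Part | A | x̄ᵢ | ȳᵢ | A·x̄ᵢ | A·ȳᵢ
plate | 35000.00 | 125.00 | 70.00 | 4375000.00 | 2450000.00
hole | -6082.12 | 154.00 | 67.00 | -936647.00 | -407502.27
Σ | 28917.88 |  |  | 3438353.00 | 2042497.73
x̄ = 3438353.00 / 28917.88 = 118.90 mm
ȳ = 2042497.73 / 28917.88 = 70.63 mm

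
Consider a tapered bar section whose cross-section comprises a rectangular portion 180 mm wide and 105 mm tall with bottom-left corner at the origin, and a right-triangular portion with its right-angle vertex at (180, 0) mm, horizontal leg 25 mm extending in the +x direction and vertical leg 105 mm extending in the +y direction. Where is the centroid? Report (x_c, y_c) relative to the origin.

rectangular portion: A = 180 × 105 = 18900.00, centroid at (90.00, 52.50).
triangular portion: A = ½·25·105 = 1312.50, centroid at (188.33, 35.00).
ΣA = 20212.50 mm², ΣAx_c = 1948187.50 mm³, ΣAy_c = 1038187.50 mm³.
x_c = 1948187.50/20212.50 = 96.39 mm; y_c = 1038187.50/20212.50 = 51.36 mm.

x_c = 96.39 mm, y_c = 51.36 mm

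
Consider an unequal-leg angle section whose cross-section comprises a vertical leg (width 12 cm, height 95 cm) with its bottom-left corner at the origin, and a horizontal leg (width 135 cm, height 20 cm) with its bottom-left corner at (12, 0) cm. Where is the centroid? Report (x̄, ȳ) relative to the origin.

vertical leg: A = 12 × 95 = 1140.00, centroid at (6.00, 47.50).
horizontal leg: A = 135 × 20 = 2700.00, centroid at (79.50, 10.00).
ΣA = 3840.00 cm², ΣAx̄ = 221490.00 cm³, ΣAȳ = 81150.00 cm³.
x̄ = 221490.00/3840.00 = 57.68 cm; ȳ = 81150.00/3840.00 = 21.13 cm.

x̄ = 57.68 cm, ȳ = 21.13 cm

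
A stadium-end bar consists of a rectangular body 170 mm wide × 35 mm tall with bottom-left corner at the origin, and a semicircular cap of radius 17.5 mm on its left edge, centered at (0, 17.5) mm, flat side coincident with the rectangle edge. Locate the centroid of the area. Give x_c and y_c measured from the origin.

rectangular body: A = 170 × 35 = 5950.00, centroid at (85.00, 17.50).
semicircular end: A = ½π·17.5² = 481.06, centroid at (-7.43, 17.50).
ΣA = 6431.06 mm²
ΣAx_c = (5950.00)(85.00) + (481.06)(-7.43) = 502177.08 mm³
ΣAy_c = (5950.00)(17.50) + (481.06)(17.50) = 112543.49 mm³
x_c = 502177.08 / 6431.06 = 78.09 mm
y_c = 112543.49 / 6431.06 = 17.50 mm

x_c = 78.09 mm, y_c = 17.50 mm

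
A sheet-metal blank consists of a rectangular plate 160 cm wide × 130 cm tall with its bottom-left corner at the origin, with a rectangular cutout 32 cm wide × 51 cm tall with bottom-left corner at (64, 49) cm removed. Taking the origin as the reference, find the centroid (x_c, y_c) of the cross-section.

plate: A = 160 × 130 = 20800.00, centroid at (80.00, 65.00).
hole: A = −(32 × 51) = -1632.00, centroid at (80.00, 74.50).
ΣA = 19168.00 cm²
ΣAx_c = (20800.00)(80.00) + (-1632.00)(80.00) = 1533440.00 cm³
ΣAy_c = (20800.00)(65.00) + (-1632.00)(74.50) = 1230416.00 cm³
x_c = 1533440.00 / 19168.00 = 80.00 cm
y_c = 1230416.00 / 19168.00 = 64.19 cm

x_c = 80.00 cm, y_c = 64.19 cm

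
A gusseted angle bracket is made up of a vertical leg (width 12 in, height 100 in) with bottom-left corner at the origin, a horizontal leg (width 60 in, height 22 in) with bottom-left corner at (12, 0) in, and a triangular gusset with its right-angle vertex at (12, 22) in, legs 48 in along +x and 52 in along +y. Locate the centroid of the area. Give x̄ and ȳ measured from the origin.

vertical leg: A = 12 × 100 = 1200.00, centroid at (6.00, 50.00).
horizontal leg: A = 60 × 22 = 1320.00, centroid at (42.00, 11.00).
gusset: A = ½·48·52 = 1248.00, centroid at (28.00, 39.33).
ΣA = 3768.00 in²
ΣAx̄ = (1200.00)(6.00) + (1320.00)(42.00) + (1248.00)(28.00) = 97584.00 in³
ΣAȳ = (1200.00)(50.00) + (1320.00)(11.00) + (1248.00)(39.33) = 123608.00 in³
x̄ = 97584.00 / 3768.00 = 25.90 in
ȳ = 123608.00 / 3768.00 = 32.80 in

x̄ = 25.90 in, ȳ = 32.80 in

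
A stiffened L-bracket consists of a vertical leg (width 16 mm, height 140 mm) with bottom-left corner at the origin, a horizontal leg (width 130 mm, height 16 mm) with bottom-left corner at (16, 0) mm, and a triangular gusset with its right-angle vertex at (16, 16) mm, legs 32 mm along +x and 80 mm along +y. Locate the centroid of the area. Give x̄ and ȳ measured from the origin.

vertical leg: A = 16 × 140 = 2240.00, centroid at (8.00, 70.00).
horizontal leg: A = 130 × 16 = 2080.00, centroid at (81.00, 8.00).
gusset: A = ½·32·80 = 1280.00, centroid at (26.67, 42.67).
ΣA = 5600.00 mm², ΣAx̄ = 220533.33 mm³, ΣAȳ = 228053.33 mm³.
x̄ = 220533.33/5600.00 = 39.38 mm; ȳ = 228053.33/5600.00 = 40.72 mm.

x̄ = 39.38 mm, ȳ = 40.72 mm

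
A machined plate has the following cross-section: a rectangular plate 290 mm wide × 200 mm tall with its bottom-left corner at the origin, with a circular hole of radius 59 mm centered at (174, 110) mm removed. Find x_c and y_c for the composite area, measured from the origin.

x_c = 138.26 mm, y_c = 97.68 mm

plate: A = 290 × 200 = 58000.00, centroid at (145.00, 100.00).
hole: A = −π·59² = -10935.88, centroid at (174.00, 110.00).
ΣA = 47064.12 mm², ΣAx_c = 6507156.18 mm³, ΣAy_c = 4597052.76 mm³.
x_c = 6507156.18/47064.12 = 138.26 mm; y_c = 4597052.76/47064.12 = 97.68 mm.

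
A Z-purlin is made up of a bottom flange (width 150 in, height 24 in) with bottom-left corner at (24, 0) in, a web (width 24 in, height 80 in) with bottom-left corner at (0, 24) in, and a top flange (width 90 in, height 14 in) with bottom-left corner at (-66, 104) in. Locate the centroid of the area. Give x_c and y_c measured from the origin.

x_c = 52.06 in, y_c = 45.12 in

Part | A | x̄ᵢ | ȳᵢ | A·x̄ᵢ | A·ȳᵢ
bottom flange | 3600.00 | 99.00 | 12.00 | 356400.00 | 43200.00
web | 1920.00 | 12.00 | 64.00 | 23040.00 | 122880.00
top flange | 1260.00 | -21.00 | 111.00 | -26460.00 | 139860.00
Σ | 6780.00 |  |  | 352980.00 | 305940.00
x_c = 352980.00 / 6780.00 = 52.06 in
y_c = 305940.00 / 6780.00 = 45.12 in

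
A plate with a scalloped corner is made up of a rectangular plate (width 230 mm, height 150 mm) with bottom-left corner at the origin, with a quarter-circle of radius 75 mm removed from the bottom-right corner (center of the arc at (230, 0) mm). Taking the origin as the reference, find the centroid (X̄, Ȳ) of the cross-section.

X̄ = 102.79 mm, Ȳ = 81.34 mm

Part | A | x̄ᵢ | ȳᵢ | A·x̄ᵢ | A·ȳᵢ
plate | 34500.00 | 115.00 | 75.00 | 3967500.00 | 2587500.00
removed quarter-circle | -4417.86 | 198.17 | 31.83 | -875483.87 | -140625.00
Σ | 30082.14 |  |  | 3092016.13 | 2446875.00
X̄ = 3092016.13 / 30082.14 = 102.79 mm
Ȳ = 2446875.00 / 30082.14 = 81.34 mm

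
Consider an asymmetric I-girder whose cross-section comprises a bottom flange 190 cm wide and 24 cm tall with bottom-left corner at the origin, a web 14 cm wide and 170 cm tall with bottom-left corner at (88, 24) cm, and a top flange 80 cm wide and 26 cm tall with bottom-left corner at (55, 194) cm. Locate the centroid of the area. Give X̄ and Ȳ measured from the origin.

X̄ = 95.00 cm, Ȳ = 82.56 cm

bottom flange: A = 190 × 24 = 4560.00, centroid at (95.00, 12.00).
web: A = 14 × 170 = 2380.00, centroid at (95.00, 109.00).
top flange: A = 80 × 26 = 2080.00, centroid at (95.00, 207.00).
ΣA = 9020.00 cm²
ΣAX̄ = (4560.00)(95.00) + (2380.00)(95.00) + (2080.00)(95.00) = 856900.00 cm³
ΣAȲ = (4560.00)(12.00) + (2380.00)(109.00) + (2080.00)(207.00) = 744700.00 cm³
X̄ = 856900.00 / 9020.00 = 95.00 cm
Ȳ = 744700.00 / 9020.00 = 82.56 cm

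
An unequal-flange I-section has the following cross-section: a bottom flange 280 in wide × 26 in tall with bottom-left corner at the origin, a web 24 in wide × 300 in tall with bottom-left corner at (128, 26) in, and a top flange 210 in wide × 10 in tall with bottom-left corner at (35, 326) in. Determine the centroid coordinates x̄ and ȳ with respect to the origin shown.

Part | A | x̄ᵢ | ȳᵢ | A·x̄ᵢ | A·ȳᵢ
bottom flange | 7280.00 | 140.00 | 13.00 | 1019200.00 | 94640.00
web | 7200.00 | 140.00 | 176.00 | 1008000.00 | 1267200.00
top flange | 2100.00 | 140.00 | 331.00 | 294000.00 | 695100.00
Σ | 16580.00 |  |  | 2321200.00 | 2056940.00
x̄ = 2321200.00 / 16580.00 = 140.00 in
ȳ = 2056940.00 / 16580.00 = 124.06 in

x̄ = 140.00 in, ȳ = 124.06 in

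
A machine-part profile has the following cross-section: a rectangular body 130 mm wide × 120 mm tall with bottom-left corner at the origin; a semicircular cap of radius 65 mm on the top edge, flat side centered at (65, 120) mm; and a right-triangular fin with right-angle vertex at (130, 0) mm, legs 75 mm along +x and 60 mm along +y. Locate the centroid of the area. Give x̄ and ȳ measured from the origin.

x̄ = 73.27 mm, ȳ = 80.06 mm

rectangular body: A = 130 × 120 = 15600.00, centroid at (65.00, 60.00).
semicircular top: A = ½π·65² = 6636.61, centroid at (65.00, 147.59).
triangular fin: A = ½·75·60 = 2250.00, centroid at (155.00, 20.00).
ΣA = 24486.61 mm², ΣAx̄ = 1794129.94 mm³, ΣAȳ = 1960477.07 mm³.
x̄ = 1794129.94/24486.61 = 73.27 mm; ȳ = 1960477.07/24486.61 = 80.06 mm.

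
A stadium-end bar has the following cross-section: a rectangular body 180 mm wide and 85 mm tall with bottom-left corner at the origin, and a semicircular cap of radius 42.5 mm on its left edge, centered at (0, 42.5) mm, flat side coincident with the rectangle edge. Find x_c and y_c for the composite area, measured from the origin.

rectangular body: A = 180 × 85 = 15300.00, centroid at (90.00, 42.50).
semicircular end: A = ½π·42.5² = 2837.25, centroid at (-18.04, 42.50).
ΣA = 18137.25 mm²
ΣAx_c = (15300.00)(90.00) + (2837.25)(-18.04) = 1325822.92 mm³
ΣAy_c = (15300.00)(42.50) + (2837.25)(42.50) = 770833.16 mm³
x_c = 1325822.92 / 18137.25 = 73.10 mm
y_c = 770833.16 / 18137.25 = 42.50 mm

x_c = 73.10 mm, y_c = 42.50 mm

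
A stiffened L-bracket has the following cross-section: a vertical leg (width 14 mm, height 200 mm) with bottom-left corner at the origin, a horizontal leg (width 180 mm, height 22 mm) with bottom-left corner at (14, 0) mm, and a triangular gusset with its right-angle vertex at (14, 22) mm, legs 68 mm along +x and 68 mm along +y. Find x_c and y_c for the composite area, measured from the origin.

x_c = 56.90 mm, y_c = 47.05 mm

vertical leg: A = 14 × 200 = 2800.00, centroid at (7.00, 100.00).
horizontal leg: A = 180 × 22 = 3960.00, centroid at (104.00, 11.00).
gusset: A = ½·68·68 = 2312.00, centroid at (36.67, 44.67).
ΣA = 9072.00 mm², ΣAx_c = 516213.33 mm³, ΣAy_c = 426829.33 mm³.
x_c = 516213.33/9072.00 = 56.90 mm; y_c = 426829.33/9072.00 = 47.05 mm.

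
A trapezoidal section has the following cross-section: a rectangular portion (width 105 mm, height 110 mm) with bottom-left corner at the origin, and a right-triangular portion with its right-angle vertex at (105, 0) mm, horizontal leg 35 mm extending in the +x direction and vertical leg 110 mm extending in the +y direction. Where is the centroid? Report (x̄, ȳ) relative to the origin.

x̄ = 61.67 mm, ȳ = 52.38 mm

rectangular portion: A = 105 × 110 = 11550.00, centroid at (52.50, 55.00).
triangular portion: A = ½·35·110 = 1925.00, centroid at (116.67, 36.67).
ΣA = 13475.00 mm²
ΣAx̄ = (11550.00)(52.50) + (1925.00)(116.67) = 830958.33 mm³
ΣAȳ = (11550.00)(55.00) + (1925.00)(36.67) = 705833.33 mm³
x̄ = 830958.33 / 13475.00 = 61.67 mm
ȳ = 705833.33 / 13475.00 = 52.38 mm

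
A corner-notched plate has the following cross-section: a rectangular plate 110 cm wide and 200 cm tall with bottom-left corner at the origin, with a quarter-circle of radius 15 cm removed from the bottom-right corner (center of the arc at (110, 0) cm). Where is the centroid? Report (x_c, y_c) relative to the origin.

plate: A = 110 × 200 = 22000.00, centroid at (55.00, 100.00).
removed quarter-circle: A = −¼π·15² = -176.71, centroid at (103.63, 6.37).
ΣA = 21823.29 cm²
ΣAx_c = (22000.00)(55.00) + (-176.71)(103.63) = 1191686.40 cm³
ΣAy_c = (22000.00)(100.00) + (-176.71)(6.37) = 2198875.00 cm³
x_c = 1191686.40 / 21823.29 = 54.61 cm
y_c = 2198875.00 / 21823.29 = 100.76 cm

x_c = 54.61 cm, y_c = 100.76 cm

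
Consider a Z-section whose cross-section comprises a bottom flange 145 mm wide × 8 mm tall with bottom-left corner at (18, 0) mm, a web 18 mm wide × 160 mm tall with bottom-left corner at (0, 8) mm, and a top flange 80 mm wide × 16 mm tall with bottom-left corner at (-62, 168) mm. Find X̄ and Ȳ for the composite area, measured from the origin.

Part | A | x̄ᵢ | ȳᵢ | A·x̄ᵢ | A·ȳᵢ
bottom flange | 1160.00 | 90.50 | 4.00 | 104980.00 | 4640.00
web | 2880.00 | 9.00 | 88.00 | 25920.00 | 253440.00
top flange | 1280.00 | -22.00 | 176.00 | -28160.00 | 225280.00
Σ | 5320.00 |  |  | 102740.00 | 483360.00
X̄ = 102740.00 / 5320.00 = 19.31 mm
Ȳ = 483360.00 / 5320.00 = 90.86 mm

X̄ = 19.31 mm, Ȳ = 90.86 mm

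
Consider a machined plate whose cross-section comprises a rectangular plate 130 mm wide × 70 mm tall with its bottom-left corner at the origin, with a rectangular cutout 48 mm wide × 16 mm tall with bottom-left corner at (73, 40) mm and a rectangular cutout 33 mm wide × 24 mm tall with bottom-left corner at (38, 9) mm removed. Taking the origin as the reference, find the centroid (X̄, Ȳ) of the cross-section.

Part | A | x̄ᵢ | ȳᵢ | A·x̄ᵢ | A·ȳᵢ
plate | 9100.00 | 65.00 | 35.00 | 591500.00 | 318500.00
hole 1 | -768.00 | 97.00 | 48.00 | -74496.00 | -36864.00
hole 2 | -792.00 | 54.50 | 21.00 | -43164.00 | -16632.00
Σ | 7540.00 |  |  | 473840.00 | 265004.00
X̄ = 473840.00 / 7540.00 = 62.84 mm
Ȳ = 265004.00 / 7540.00 = 35.15 mm

X̄ = 62.84 mm, Ȳ = 35.15 mm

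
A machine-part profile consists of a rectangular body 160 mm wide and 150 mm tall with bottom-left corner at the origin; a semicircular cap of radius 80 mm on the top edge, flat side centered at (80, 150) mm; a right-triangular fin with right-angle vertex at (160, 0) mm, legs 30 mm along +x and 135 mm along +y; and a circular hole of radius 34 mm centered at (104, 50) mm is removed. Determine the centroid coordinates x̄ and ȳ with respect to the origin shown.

x̄ = 82.93 mm, ȳ = 109.68 mm

Part | A | x̄ᵢ | ȳᵢ | A·x̄ᵢ | A·ȳᵢ
rectangular body | 24000.00 | 80.00 | 75.00 | 1920000.00 | 1800000.00
semicircular top | 10053.10 | 80.00 | 183.95 | 804247.72 | 1849297.81
triangular fin | 2025.00 | 170.00 | 45.00 | 344250.00 | 91125.00
hole | -3631.68 | 104.00 | 50.00 | -377694.84 | -181584.06
Σ | 32446.42 |  |  | 2690802.88 | 3558838.75
x̄ = 2690802.88 / 32446.42 = 82.93 mm
ȳ = 3558838.75 / 32446.42 = 109.68 mm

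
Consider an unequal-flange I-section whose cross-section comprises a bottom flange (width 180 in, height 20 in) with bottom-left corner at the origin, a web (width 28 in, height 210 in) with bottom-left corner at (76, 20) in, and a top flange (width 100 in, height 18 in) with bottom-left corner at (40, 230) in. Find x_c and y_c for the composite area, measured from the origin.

x_c = 90.00 in, y_c = 106.49 in

bottom flange: A = 180 × 20 = 3600.00, centroid at (90.00, 10.00).
web: A = 28 × 210 = 5880.00, centroid at (90.00, 125.00).
top flange: A = 100 × 18 = 1800.00, centroid at (90.00, 239.00).
ΣA = 11280.00 in², ΣAx_c = 1015200.00 in³, ΣAy_c = 1201200.00 in³.
x_c = 1015200.00/11280.00 = 90.00 in; y_c = 1201200.00/11280.00 = 106.49 in.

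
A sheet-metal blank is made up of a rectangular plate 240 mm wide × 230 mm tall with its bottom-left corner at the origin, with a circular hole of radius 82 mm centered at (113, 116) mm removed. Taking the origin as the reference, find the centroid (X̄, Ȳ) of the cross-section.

X̄ = 124.34 mm, Ȳ = 114.38 mm

Part | A | x̄ᵢ | ȳᵢ | A·x̄ᵢ | A·ȳᵢ
plate | 55200.00 | 120.00 | 115.00 | 6624000.00 | 6348000.00
hole | -21124.07 | 113.00 | 116.00 | -2387019.80 | -2450392.00
Σ | 34075.93 |  |  | 4236980.20 | 3897608.00
X̄ = 4236980.20 / 34075.93 = 124.34 mm
Ȳ = 3897608.00 / 34075.93 = 114.38 mm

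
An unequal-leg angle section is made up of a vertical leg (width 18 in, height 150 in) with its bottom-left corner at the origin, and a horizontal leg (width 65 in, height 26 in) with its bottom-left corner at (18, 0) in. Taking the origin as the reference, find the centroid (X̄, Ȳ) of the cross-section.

X̄ = 24.98 in, Ȳ = 51.13 in

vertical leg: A = 18 × 150 = 2700.00, centroid at (9.00, 75.00).
horizontal leg: A = 65 × 26 = 1690.00, centroid at (50.50, 13.00).
ΣA = 4390.00 in², ΣAX̄ = 109645.00 in³, ΣAȲ = 224470.00 in³.
X̄ = 109645.00/4390.00 = 24.98 in; Ȳ = 224470.00/4390.00 = 51.13 in.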